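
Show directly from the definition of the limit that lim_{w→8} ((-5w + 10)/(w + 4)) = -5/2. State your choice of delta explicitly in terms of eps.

delta = min(6, (12/5)eps)

Fix eps > 0. We want delta > 0 with 0 < |w − 8| < delta ⇒ |(-5w + 10)/(w + 4) + 5/2| < eps.
Combining over a common denominator, (-5w + 10)/(w + 4) + 5/2 = [(-5w + 10)·12 − (-30)·(w + 4)] / [12·(w + 4)] = -30(w − 8) / (12(w + 4)).
So |(-5w + 10)/(w + 4) + 5/2| = 30|w − 8| / (12·|w + 4|).
Restrict delta ≤ 6. Then |w − 8| < 6 gives |w + 4| = |(w − 8) + 12| ≥ 12 − 6 = 6.
Hence |(-5w + 10)/(w + 4) + 5/2| < 30|w − 8|/(12·6) = (5/12)|w − 8|, which is < eps once |w − 8| < (12/5)eps.
Take delta = min(6, (12/5)eps). Then 0 < |w − 8| < delta forces both bounds, so |(-5w + 10)/(w + 4) + 5/2| < eps.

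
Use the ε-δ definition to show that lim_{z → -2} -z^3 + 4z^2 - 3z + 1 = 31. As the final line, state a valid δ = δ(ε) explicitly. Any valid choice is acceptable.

δ = min(1, ε/42)

Fix ε > 0. We want δ > 0 such that 0 < |z + 2| < δ implies |(-z^3 + 4z^2 - 3z + 1) − 31| < ε.
(-z^3 + 4z^2 - 3z + 1) − 31 = -z^3 + 4z^2 - 3z - 30 = (z + 2)(-z^2 + 6z - 15).
So |(-z^3 + 4z^2 - 3z + 1) − 31| = |z + 2|·|-z^2 + 6z - 15|.
Require δ ≤ 1. Then |z + 2| < 1 gives |z| < 3, and by the triangle inequality |-z^2 + 6z - 15| ≤ 3^2 + 6·3 + 15 = 42.
Hence |(-z^3 + 4z^2 - 3z + 1) − 31| ≤ 42|z + 2| < ε provided |z + 2| < ε/42.
Take δ = min(1, ε/42). Then 0 < |z + 2| < δ gives both |z + 2| < 1 and |z + 2| < ε/42, so |(-z^3 + 4z^2 - 3z + 1) − 31| < ε.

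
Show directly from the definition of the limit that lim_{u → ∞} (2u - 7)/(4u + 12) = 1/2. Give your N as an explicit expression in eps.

N = (13/4)/eps

Let eps > 0 be given. We seek N > 0 such that u > N implies |(2u - 7)/(4u + 12) − (1/2)| < eps.
(2u - 7)/(4u + 12) − (1/2) = (4(2u - 7) − 2(4u + 12)) / (4(4u + 12)) = -52/(4(4u + 12)).
For u > 0 we have 4u + 12 > 4u, so |(2u - 7)/(4u + 12) − (1/2)| = 52/(4(4u + 12)) < 52/(4·4u) = (13/4)/u.
Thus |(2u - 7)/(4u + 12) − (1/2)| < eps whenever u > (13/4)/eps.
Take N = (13/4)/eps. If u > N then |(2u - 7)/(4u + 12) − (1/2)| < (13/4)/u < eps.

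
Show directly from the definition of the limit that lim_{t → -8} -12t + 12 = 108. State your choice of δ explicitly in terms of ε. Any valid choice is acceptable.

Suppose ε > 0. We need δ > 0 so that 0 < |t + 8| < δ implies |(-12t + 12) − 108| < ε.
|(-12t + 12) − 108| = |-12t - 96| = 12|t + 8|.
So 12|t + 8| < ε exactly when |t + 8| < ε/12.
Take δ = ε/12. If 0 < |t + 8| < δ then |(-12t + 12) − 108| = 12|t + 8| < 12·(ε/12) = ε.

δ = ε/12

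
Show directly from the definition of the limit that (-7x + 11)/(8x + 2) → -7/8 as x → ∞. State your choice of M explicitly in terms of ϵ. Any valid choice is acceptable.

M = (51/32)/ϵ

Let ϵ > 0 be given. We seek M > 0 such that x > M implies |(-7x + 11)/(8x + 2) + 7/8| < ϵ.
(-7x + 11)/(8x + 2) + 7/8 = (8(-7x + 11) − (-7)(8x + 2)) / (8(8x + 2)) = 102/(8(8x + 2)).
For x > 0 we have 8x + 2 > 8x, so |(-7x + 11)/(8x + 2) + 7/8| = 102/(8(8x + 2)) < 102/(8·8x) = (51/32)/x.
Thus |(-7x + 11)/(8x + 2) + 7/8| < ϵ whenever x > (51/32)/ϵ.
Take M = (51/32)/ϵ. If x > M then |(-7x + 11)/(8x + 2) + 7/8| < (51/32)/x < ϵ.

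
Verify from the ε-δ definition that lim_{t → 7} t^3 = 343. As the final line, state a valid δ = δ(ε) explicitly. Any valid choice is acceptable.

δ = min(2, ε/193)

Let ε > 0. We seek δ > 0 with 0 < |t − 7| < δ ⇒ |t^3 − 343| < ε.
Factor: t^3 − 343 = (t − 7)(t^2 + 7t + 49), so |t^3 − 343| = |t − 7|·|t^2 + 7t + 49|.
Restrict δ ≤ 2. Then |t − 7| < 2 gives |t| < 9, so by the triangle inequality |t^2 + 7t + 49| ≤ 9^2 + 7·9 + 49 = 193.
Hence |t^3 − 343| ≤ 193|t − 7|, which is < ε once |t − 7| < ε/193.
Take δ = min(2, ε/193). If 0 < |t − 7| < δ then both bounds hold and |t^3 − 343| ≤ 193|t − 7| < 193·(ε/193) = ε.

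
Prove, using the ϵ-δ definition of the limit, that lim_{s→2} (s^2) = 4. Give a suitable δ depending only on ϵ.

δ = min(2, ϵ/6)

Let ϵ > 0 be given. We seek δ > 0 with 0 < |s − 2| < δ ⇒ |s^2 − 4| < ϵ.
Factor: s^2 − 4 = (s − 2)(s + 2), so |s^2 − 4| = |s − 2|·|s + 2|.
Impose δ ≤ 2 so that |s| < 4; then |s + 2| ≤ 6.
Hence |s^2 − 4| ≤ 6|s − 2|, which is < ϵ once |s − 2| < ϵ/6.
Take δ = min(2, ϵ/6). If 0 < |s − 2| < δ then both bounds hold and |s^2 − 4| ≤ 6|s − 2| < 6·(ϵ/6) = ϵ.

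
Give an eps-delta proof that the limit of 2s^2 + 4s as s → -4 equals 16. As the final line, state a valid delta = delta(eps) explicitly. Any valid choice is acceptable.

delta = min(2, eps/16)

Let eps > 0 be given. We want delta > 0 such that 0 < |s + 4| < delta implies |(2s^2 + 4s) − 16| < eps.
(2s^2 + 4s) − 16 = 2s^2 + 4s - 16 = (s + 4)(2s - 4).
So |(2s^2 + 4s) − 16| = |s + 4|·|2s - 4|.
Require delta ≤ 2. Then |s + 4| < 2 gives |s| < 6, and by the triangle inequality |2s - 4| ≤ 2·6 + 4 = 16.
Hence |(2s^2 + 4s) − 16| ≤ 16|s + 4| < eps provided |s + 4| < eps/16.
Take delta = min(2, eps/16). Then 0 < |s + 4| < delta gives both |s + 4| < 2 and |s + 4| < eps/16, so |(2s^2 + 4s) − 16| < eps.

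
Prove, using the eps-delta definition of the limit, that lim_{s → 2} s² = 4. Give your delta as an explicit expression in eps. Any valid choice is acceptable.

Fix eps > 0. We seek delta > 0 with 0 < |s − 2| < delta ⇒ |s² − 4| < eps.
Factor: s² − 4 = (s − 2)(s + 2), so |s² − 4| = |s − 2|·|s + 2|.
Impose delta ≤ 1 so that |s| < 3; then |s + 2| ≤ 5.
Hence |s² − 4| ≤ 5|s − 2|, which is < eps once |s − 2| < eps/5.
Take delta = min(1, eps/5). If 0 < |s − 2| < delta then both bounds hold and |s² − 4| ≤ 5|s − 2| < 5·(eps/5) = eps.

delta = min(1, eps/5)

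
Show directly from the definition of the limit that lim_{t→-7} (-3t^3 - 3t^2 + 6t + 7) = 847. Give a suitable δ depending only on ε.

δ = min(1, ε/456)

Let ε > 0 be given. We want δ > 0 such that 0 < |t + 7| < δ implies |(-3t^3 - 3t^2 + 6t + 7) − 847| < ε.
(-3t^3 - 3t^2 + 6t + 7) − 847 = -3t^3 - 3t^2 + 6t - 840 = (t + 7)(-3t^2 + 18t - 120).
So |(-3t^3 - 3t^2 + 6t + 7) − 847| = |t + 7|·|-3t^2 + 18t - 120|.
Require δ ≤ 1. Then |t + 7| < 1 gives |t| < 8, and by the triangle inequality |-3t^2 + 18t - 120| ≤ 3·8^2 + 18·8 + 120 = 456.
Hence |(-3t^3 - 3t^2 + 6t + 7) − 847| ≤ 456|t + 7| < ε provided |t + 7| < ε/456.
Choosing δ = min(1, ε/456) ensures both conditions, hence |(-3t^3 - 3t^2 + 6t + 7) − 847| < ε.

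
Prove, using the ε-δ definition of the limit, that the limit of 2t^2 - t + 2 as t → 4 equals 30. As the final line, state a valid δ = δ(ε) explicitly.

δ = min(1, ε/17)

Suppose ε > 0. We want δ > 0 such that 0 < |t − 4| < δ implies |(2t^2 - t + 2) − 30| < ε.
(2t^2 - t + 2) − 30 = 2t^2 - t - 28 = (t − 4)(2t + 7).
So |(2t^2 - t + 2) − 30| = |t − 4|·|2t + 7|.
Require δ ≤ 1. Then |t − 4| < 1 gives |t| < 5, and by the triangle inequality |2t + 7| ≤ 2·5 + 7 = 17.
Hence |(2t^2 - t + 2) − 30| ≤ 17|t − 4| < ε provided |t − 4| < ε/17.
Choosing δ = min(1, ε/17) ensures both conditions, hence |(2t^2 - t + 2) − 30| < ε.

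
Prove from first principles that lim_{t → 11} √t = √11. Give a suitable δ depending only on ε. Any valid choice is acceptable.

δ = min(11, √11·ε)

Fix ε > 0. We want δ > 0 such that 0 < |t − 11| < δ implies |√t − √11| < ε.
Rationalise: √t − √11 = (t − 11)/(√t + √11), so |√t − √11| = |t − 11|/(√t + √11).
Restrict δ ≤ 11 so that |t − 11| < 11 forces t > 0, and then √t + √11 > √11.
Hence |√t − √11| < |t − 11|/√11, which is < ε once |t − 11| < √11·ε.
Take δ = min(11, √11·ε). If 0 < |t − 11| < δ then t > 0 and |√t − √11| < |t − 11|/√11 < ε.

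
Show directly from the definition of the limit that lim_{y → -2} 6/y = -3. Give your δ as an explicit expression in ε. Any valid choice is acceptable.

Fix ε > 0. We seek δ > 0 such that 0 < |y + 2| < δ implies |6/y + 3| < ε.
|6/y + 3| = 6·|-2 − y|/(2·|y|) = 6|y + 2|/(2|y|).
Require δ ≤ 1 so that |y| > 2 − 1 = 1, hence 2|y| > 2.
Then |6/y + 3| < 6|y + 2|/2, which is < ε when |y + 2| < (1/3)ε.
Take δ = min(1, (1/3)ε). Then 0 < |y + 2| < δ gives both |y + 2| < 1 and |y + 2| < (1/3)ε, so |6/y + 3| < ε.

δ = min(1, (1/3)ε)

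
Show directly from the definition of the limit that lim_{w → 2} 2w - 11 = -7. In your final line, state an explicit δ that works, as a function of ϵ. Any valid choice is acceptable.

δ = ϵ/2

Let ϵ > 0 be given. We need δ > 0 so that 0 < |w − 2| < δ implies |(2w - 11) + 7| < ϵ.
|(2w - 11) + 7| = |2w - 4| = 2|w − 2|.
Thus it suffices that |w − 2| < ϵ/2.
Choosing δ = ϵ/2 gives |(2w - 11) + 7| = 2|w − 2| < ϵ whenever |w − 2| < δ.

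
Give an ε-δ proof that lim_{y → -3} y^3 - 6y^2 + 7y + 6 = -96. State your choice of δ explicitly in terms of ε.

δ = min(2, ε/104)

Let ε > 0. We want δ > 0 such that 0 < |y + 3| < δ implies |(y^3 - 6y^2 + 7y + 6) + 96| < ε.
(y^3 - 6y^2 + 7y + 6) + 96 = y^3 - 6y^2 + 7y + 102 = (y + 3)(y^2 - 9y + 34).
So |(y^3 - 6y^2 + 7y + 6) + 96| = |y + 3|·|y^2 - 9y + 34|.
Assume first that |y + 3| < 2, so |y| < 5. Then |y^2 - 9y + 34| ≤ 5^2 + 9·5 + 34 = 104.
Hence |(y^3 - 6y^2 + 7y + 6) + 96| ≤ 104|y + 3| < ε provided |y + 3| < ε/104.
Choosing δ = min(2, ε/104) ensures both conditions, hence |(y^3 - 6y^2 + 7y + 6) + 96| < ε.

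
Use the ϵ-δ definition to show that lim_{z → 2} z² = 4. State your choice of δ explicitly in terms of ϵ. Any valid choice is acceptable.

Let ϵ > 0. We seek δ > 0 with 0 < |z − 2| < δ ⇒ |z² − 4| < ϵ.
Factor: z² − 4 = (z − 2)(z + 2), so |z² − 4| = |z − 2|·|z + 2|.
Restrict δ ≤ 1. Then |z − 2| < 1 gives |z| < 3, so by the triangle inequality |z + 2| ≤ 3 + 2 = 5.
Hence |z² − 4| ≤ 5|z − 2|, which is < ϵ once |z − 2| < ϵ/5.
Take δ = min(1, ϵ/5). If 0 < |z − 2| < δ then both bounds hold and |z² − 4| ≤ 5|z − 2| < 5·(ϵ/5) = ϵ.

δ = min(1, ϵ/5)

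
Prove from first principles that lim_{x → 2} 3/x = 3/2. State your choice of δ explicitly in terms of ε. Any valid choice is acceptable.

δ = min(1, (2/3)ε)

Let ε > 0 be given. We seek δ > 0 such that 0 < |x − 2| < δ implies |3/x − (3/2)| < ε.
|3/x − (3/2)| = 3·|2 − x|/(2·|x|) = 3|x − 2|/(2|x|).
Restrict δ ≤ 1. Then |x − 2| < 1 gives |x| > 1, so 2|x| > 2.
Then |3/x − (3/2)| < 3|x − 2|/2, which is < ε when |x − 2| < (2/3)ε.
Take δ = min(1, (2/3)ε). Then 0 < |x − 2| < δ gives both |x − 2| < 1 and |x − 2| < (2/3)ε, so |3/x − (3/2)| < ε.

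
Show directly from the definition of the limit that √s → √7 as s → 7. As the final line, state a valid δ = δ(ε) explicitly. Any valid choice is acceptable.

Fix ε > 0. We want δ > 0 such that 0 < |s − 7| < δ implies |√s − √7| < ε.
Multiplying by the conjugate, |√s − √7| = |s − 7|/(√s + √7).
Restrict δ ≤ 7 so that |s − 7| < 7 forces s > 0, and then √s + √7 > √7.
Hence |√s − √7| < |s − 7|/√7, which is < ε once |s − 7| < √7·ε.
Take δ = min(7, √7·ε). If 0 < |s − 7| < δ then s > 0 and |√s − √7| < |s − 7|/√7 < ε.

δ = min(7, √7·ε)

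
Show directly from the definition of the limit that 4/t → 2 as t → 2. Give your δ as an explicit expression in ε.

Suppose ε > 0. We seek δ > 0 such that 0 < |t − 2| < δ implies |4/t − 2| < ε.
|4/t − 2| = 4·|2 − t|/(2·|t|) = 4|t − 2|/(2|t|).
Restrict δ ≤ 1. Then |t − 2| < 1 gives |t| > 1, so 2|t| > 2.
Then |4/t − 2| < 4|t − 2|/2, which is < ε when |t − 2| < (1/2)ε.
Take δ = min(1, (1/2)ε). Then 0 < |t − 2| < δ gives both |t − 2| < 1 and |t − 2| < (1/2)ε, so |4/t − 2| < ε.

δ = min(1, (1/2)ε)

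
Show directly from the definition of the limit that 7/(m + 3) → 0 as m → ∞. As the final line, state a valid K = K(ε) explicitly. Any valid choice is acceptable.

Suppose ε > 0. For m ≥ 1, |7/(m + 3) − 0| = 7/(m + 3) ≤ 7/m.
We need 7/m < ε, i.e. m > 7/ε.
Take K = 7/ε. If m > K then |7/(m + 3)| ≤ 7/m < ε.

K = 7/ε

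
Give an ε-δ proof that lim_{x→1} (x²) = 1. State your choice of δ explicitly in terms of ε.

δ = min(2, ε/4)

Fix ε > 0. We seek δ > 0 with 0 < |x − 1| < δ ⇒ |x² − 1| < ε.
Factor: x² − 1 = (x − 1)(x + 1), so |x² − 1| = |x − 1|·|x + 1|.
Impose δ ≤ 2 so that |x| < 3; then |x + 1| ≤ 4.
Hence |x² − 1| ≤ 4|x − 1|, which is < ε once |x − 1| < ε/4.
Take δ = min(2, ε/4). If 0 < |x − 1| < δ then both bounds hold and |x² − 1| ≤ 4|x − 1| < 4·(ε/4) = ε.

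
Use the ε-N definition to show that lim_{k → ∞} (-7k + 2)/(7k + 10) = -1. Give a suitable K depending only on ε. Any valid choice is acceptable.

K = (12/7)/ε

Let ε > 0. For k ≥ 1, |(-7k + 2)/(7k + 10) + 1| = |84|/(7(7k + 10)) = 84/(7(7k + 10)).
Since 7k + 10 ≥ 7k for k ≥ 1, this is ≤ 84/(7·7k) = (12/7)/k.
So |(-7k + 2)/(7k + 10) + 1| < ε whenever k > (12/7)/ε.
Take K = (12/7)/ε. If k > K then |(-7k + 2)/(7k + 10) + 1| ≤ (12/7)/k < ε.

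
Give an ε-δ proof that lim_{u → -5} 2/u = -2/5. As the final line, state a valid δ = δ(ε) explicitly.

Let ε > 0. We seek δ > 0 such that 0 < |u + 5| < δ implies |2/u + 2/5| < ε.
|2/u + 2/5| = 2·|-5 − u|/(5·|u|) = 2|u + 5|/(5|u|).
Require δ ≤ 5/2 so that |u| > 5 − 5/2 = 5/2, hence 5|u| > 25/2.
Then |2/u + 2/5| < 2|u + 5|/(25/2), which is < ε when |u + 5| < (25/4)ε.
Take δ = min(5/2, (25/4)ε). Then 0 < |u + 5| < δ gives both |u + 5| < 5/2 and |u + 5| < (25/4)ε, so |2/u + 2/5| < ε.

δ = min(5/2, (25/4)ε)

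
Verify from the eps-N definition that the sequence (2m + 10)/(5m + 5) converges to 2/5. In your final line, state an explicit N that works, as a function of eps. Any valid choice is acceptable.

N = (8/5)/eps

Fix eps > 0. For m ≥ 1, |(2m + 10)/(5m + 5) − (2/5)| = |40|/(5(5m + 5)) = 40/(5(5m + 5)).
Since 5m + 5 ≥ 5m for m ≥ 1, this is ≤ 40/(5·5m) = (8/5)/m.
So |(2m + 10)/(5m + 5) − (2/5)| < eps whenever m > (8/5)/eps.
Take N = (8/5)/eps. If m > N then |(2m + 10)/(5m + 5) − (2/5)| ≤ (8/5)/m < eps.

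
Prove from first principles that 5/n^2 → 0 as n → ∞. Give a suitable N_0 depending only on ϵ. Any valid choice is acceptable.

N_0 = (5/ϵ)^{1/2}

Fix ϵ > 0. For n ≥ 1, |5/n^2 − 0| = 5/n^2.
5/n^2 < ϵ ⇔ n^2 > 5/ϵ ⇔ n > (5/ϵ)^{1/2}.
Take N_0 = (5/ϵ)^{1/2}. Then n > N_0 implies 5/n^2 < ϵ.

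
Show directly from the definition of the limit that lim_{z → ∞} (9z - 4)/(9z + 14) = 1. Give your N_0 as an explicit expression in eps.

Let eps > 0. We seek N_0 > 0 such that z > N_0 implies |(9z - 4)/(9z + 14) − 1| < eps.
(9z - 4)/(9z + 14) − 1 = (9(9z - 4) − 9(9z + 14)) / (9(9z + 14)) = -162/(9(9z + 14)).
For z > 0 we have 9z + 14 > 9z, so |(9z - 4)/(9z + 14) − 1| = 162/(9(9z + 14)) < 162/(9·9z) = 2/z.
Thus |(9z - 4)/(9z + 14) − 1| < eps whenever z > 2/eps.
Take N_0 = 2/eps. If z > N_0 then |(9z - 4)/(9z + 14) − 1| < 2/z < eps.

N_0 = 2/eps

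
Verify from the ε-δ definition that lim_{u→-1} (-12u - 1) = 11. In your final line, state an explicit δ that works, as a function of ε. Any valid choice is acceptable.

Let ε > 0 be given. We need δ > 0 so that 0 < |u + 1| < δ implies |(-12u - 1) − 11| < ε.
Since (-12u - 1) − 11 = -12(u + 1), we have |(-12u - 1) − 11| = 12|u + 1|.
Thus it suffices that |u + 1| < ε/12.
Take δ = ε/12. If 0 < |u + 1| < δ then |(-12u - 1) − 11| = 12|u + 1| < 12·(ε/12) = ε.

δ = ε/12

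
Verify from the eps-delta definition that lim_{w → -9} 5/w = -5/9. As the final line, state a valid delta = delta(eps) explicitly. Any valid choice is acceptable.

delta = min(9/2, (81/10)eps)

Fix eps > 0. We seek delta > 0 such that 0 < |w + 9| < delta implies |5/w + 5/9| < eps.
|5/w + 5/9| = 5·|-9 − w|/(9·|w|) = 5|w + 9|/(9|w|).
Restrict delta ≤ 9/2. Then |w + 9| < 9/2 gives |w| > 9/2, so 9|w| > 81/2.
Then |5/w + 5/9| < 5|w + 9|/(81/2), which is < eps when |w + 9| < (81/10)eps.
Take delta = min(9/2, (81/10)eps). Then 0 < |w + 9| < delta gives both |w + 9| < 9/2 and |w + 9| < (81/10)eps, so |5/w + 5/9| < eps.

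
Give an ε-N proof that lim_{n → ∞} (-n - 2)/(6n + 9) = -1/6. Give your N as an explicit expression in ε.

Fix ε > 0. For n ≥ 1, |(-n - 2)/(6n + 9) + 1/6| = |-3|/(6(6n + 9)) = 3/(6(6n + 9)).
Since 6n + 9 ≥ 6n for n ≥ 1, this is ≤ 3/(6·6n) = (1/12)/n.
So |(-n - 2)/(6n + 9) + 1/6| < ε whenever n > (1/12)/ε.
Take N = (1/12)/ε. If n > N then |(-n - 2)/(6n + 9) + 1/6| ≤ (1/12)/n < ε.

N = (1/12)/ε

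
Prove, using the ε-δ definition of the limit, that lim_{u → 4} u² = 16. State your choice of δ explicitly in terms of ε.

δ = min(1, ε/9)

Suppose ε > 0. We seek δ > 0 with 0 < |u − 4| < δ ⇒ |u² − 16| < ε.
Factor: u² − 16 = (u − 4)(u + 4), so |u² − 16| = |u − 4|·|u + 4|.
Restrict δ ≤ 1. Then |u − 4| < 1 gives |u| < 5, so by the triangle inequality |u + 4| ≤ 5 + 4 = 9.
Hence |u² − 16| ≤ 9|u − 4|, which is < ε once |u − 4| < ε/9.
Take δ = min(1, ε/9). If 0 < |u − 4| < δ then both bounds hold and |u² − 16| ≤ 9|u − 4| < 9·(ε/9) = ε.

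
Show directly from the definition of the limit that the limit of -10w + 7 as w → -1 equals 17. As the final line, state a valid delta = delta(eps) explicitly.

Let eps > 0 be given. We need delta > 0 so that 0 < |w + 1| < delta implies |(-10w + 7) − 17| < eps.
|(-10w + 7) − 17| = |-10w - 10| = 10|w + 1|.
So 10|w + 1| < eps exactly when |w + 1| < eps/10.
Take delta = eps/10. If 0 < |w + 1| < delta then |(-10w + 7) − 17| = 10|w + 1| < 10·(eps/10) = eps.

delta = eps/10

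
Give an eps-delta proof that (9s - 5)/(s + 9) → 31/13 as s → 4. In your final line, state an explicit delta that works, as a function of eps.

Fix eps > 0. We want delta > 0 with 0 < |s − 4| < delta ⇒ |(9s - 5)/(s + 9) − (31/13)| < eps.
Combining over a common denominator, (9s - 5)/(s + 9) − (31/13) = [(9s - 5)·13 − 31·(s + 9)] / [13·(s + 9)] = 86(s − 4) / (13(s + 9)).
So |(9s - 5)/(s + 9) − (31/13)| = 86|s − 4| / (13·|s + 9|).
Restrict delta ≤ 13/2. Then |s − 4| < 13/2 gives |s + 9| = |(s − 4) + 13| ≥ 13 − 13/2 = 13/2.
Hence |(9s - 5)/(s + 9) − (31/13)| < 86|s − 4|/(13·(13/2)) = (172/169)|s − 4|, which is < eps once |s − 4| < (169/172)eps.
Take delta = min(13/2, (169/172)eps). Then 0 < |s − 4| < delta forces both bounds, so |(9s - 5)/(s + 9) − (31/13)| < eps.

delta = min(13/2, (169/172)eps)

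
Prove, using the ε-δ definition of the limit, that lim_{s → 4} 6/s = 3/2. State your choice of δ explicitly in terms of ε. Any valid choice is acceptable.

δ = min(2, (4/3)ε)

Suppose ε > 0. We seek δ > 0 such that 0 < |s − 4| < δ implies |6/s − (3/2)| < ε.
|6/s − (3/2)| = 6·|4 − s|/(4·|s|) = 6|s − 4|/(4|s|).
Require δ ≤ 2 so that |s| > 4 − 2 = 2, hence 4|s| > 8.
Then |6/s − (3/2)| < 6|s − 4|/8, which is < ε when |s − 4| < (4/3)ε.
Take δ = min(2, (4/3)ε). Then 0 < |s − 4| < δ gives both |s − 4| < 2 and |s − 4| < (4/3)ε, so |6/s − (3/2)| < ε.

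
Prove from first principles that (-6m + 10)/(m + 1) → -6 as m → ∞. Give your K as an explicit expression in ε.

Suppose ε > 0. For m ≥ 1, |(-6m + 10)/(m + 1) + 6| = |16|/((m + 1)) = 16/((m + 1)).
Since m + 1 ≥ m for m ≥ 1, this is ≤ 16/(m) = 16/m.
So |(-6m + 10)/(m + 1) + 6| < ε whenever m > 16/ε.
Take K = 16/ε. If m > K then |(-6m + 10)/(m + 1) + 6| ≤ 16/m < ε.

K = 16/ε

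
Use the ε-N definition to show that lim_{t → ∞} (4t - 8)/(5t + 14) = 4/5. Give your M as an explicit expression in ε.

M = (96/25)/ε

Let ε > 0 be given. We seek M > 0 such that t > M implies |(4t - 8)/(5t + 14) − (4/5)| < ε.
(4t - 8)/(5t + 14) − (4/5) = (5(4t - 8) − 4(5t + 14)) / (5(5t + 14)) = -96/(5(5t + 14)).
For t > 0 we have 5t + 14 > 5t, so |(4t - 8)/(5t + 14) − (4/5)| = 96/(5(5t + 14)) < 96/(5·5t) = (96/25)/t.
Thus |(4t - 8)/(5t + 14) − (4/5)| < ε whenever t > (96/25)/ε.
Take M = (96/25)/ε. If t > M then |(4t - 8)/(5t + 14) − (4/5)| < (96/25)/t < ε.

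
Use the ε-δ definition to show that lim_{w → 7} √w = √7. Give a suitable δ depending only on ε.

Fix ε > 0. We want δ > 0 such that 0 < |w − 7| < δ implies |√w − √7| < ε.
Rationalise: √w − √7 = (w − 7)/(√w + √7), so |√w − √7| = |w − 7|/(√w + √7).
Restrict δ ≤ 7 so that |w − 7| < 7 forces w > 0, and then √w + √7 > √7.
Hence |√w − √7| < |w − 7|/√7, which is < ε once |w − 7| < √7·ε.
Take δ = min(7, √7·ε). If 0 < |w − 7| < δ then w > 0 and |√w − √7| < |w − 7|/√7 < ε.

δ = min(7, √7·ε)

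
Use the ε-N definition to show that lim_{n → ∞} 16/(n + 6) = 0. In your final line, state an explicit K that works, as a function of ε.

K = 16/ε

Fix ε > 0. For n ≥ 1, |16/(n + 6) − 0| = 16/(n + 6) ≤ 16/n.
We need 16/n < ε, i.e. n > 16/ε.
Take K = 16/ε. If n > K then |16/(n + 6)| ≤ 16/n < ε.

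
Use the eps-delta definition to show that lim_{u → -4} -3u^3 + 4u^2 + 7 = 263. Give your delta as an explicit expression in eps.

Suppose eps > 0. We want delta > 0 such that 0 < |u + 4| < delta implies |(-3u^3 + 4u^2 + 7) − 263| < eps.
(-3u^3 + 4u^2 + 7) − 263 = -3u^3 + 4u^2 - 256 = (u + 4)(-3u^2 + 16u - 64).
So |(-3u^3 + 4u^2 + 7) − 263| = |u + 4|·|-3u^2 + 16u - 64|.
Assume first that |u + 4| < 1, so |u| < 5. Then |-3u^2 + 16u - 64| ≤ 3·5^2 + 16·5 + 64 = 219.
Hence |(-3u^3 + 4u^2 + 7) − 263| ≤ 219|u + 4| < eps provided |u + 4| < eps/219.
Choosing delta = min(1, eps/219) ensures both conditions, hence |(-3u^3 + 4u^2 + 7) − 263| < eps.

delta = min(1, eps/219)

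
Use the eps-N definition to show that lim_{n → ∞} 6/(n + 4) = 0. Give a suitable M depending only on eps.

M = 6/eps

Let eps > 0. For n ≥ 1, |6/(n + 4) − 0| = 6/(n + 4) ≤ 6/n.
We need 6/n < eps, i.e. n > 6/eps.
Take M = 6/eps. If n > M then |6/(n + 4)| ≤ 6/n < eps.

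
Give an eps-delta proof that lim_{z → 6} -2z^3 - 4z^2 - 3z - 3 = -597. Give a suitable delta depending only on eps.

delta = min(1, eps/309)

Let eps > 0 be given. We want delta > 0 such that 0 < |z − 6| < delta implies |(-2z^3 - 4z^2 - 3z - 3) + 597| < eps.
(-2z^3 - 4z^2 - 3z - 3) + 597 = -2z^3 - 4z^2 - 3z + 594 = (z − 6)(-2z^2 - 16z - 99).
So |(-2z^3 - 4z^2 - 3z - 3) + 597| = |z − 6|·|-2z^2 - 16z - 99|.
Assume first that |z − 6| < 1, so |z| < 7. Then |-2z^2 - 16z - 99| ≤ 2·7^2 + 16·7 + 99 = 309.
Hence |(-2z^3 - 4z^2 - 3z - 3) + 597| ≤ 309|z − 6| < eps provided |z − 6| < eps/309.
Choosing delta = min(1, eps/309) ensures both conditions, hence |(-2z^3 - 4z^2 - 3z - 3) + 597| < eps.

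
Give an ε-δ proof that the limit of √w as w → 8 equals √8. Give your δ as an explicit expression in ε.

Let ε > 0. We want δ > 0 such that 0 < |w − 8| < δ implies |√w − √8| < ε.
Rationalise: √w − √8 = (w − 8)/(√w + √8), so |√w − √8| = |w − 8|/(√w + √8).
Restrict δ ≤ 8 so that |w − 8| < 8 forces w > 0, and then √w + √8 > √8.
Hence |√w − √8| < |w − 8|/√8, which is < ε once |w − 8| < √8·ε.
Take δ = min(8, √8·ε). If 0 < |w − 8| < δ then w > 0 and |√w − √8| < |w − 8|/√8 < ε.

δ = min(8, √8·ε)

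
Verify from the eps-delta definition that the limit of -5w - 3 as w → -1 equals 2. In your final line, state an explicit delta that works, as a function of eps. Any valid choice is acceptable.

delta = eps/5

Suppose eps > 0. We need delta > 0 so that 0 < |w + 1| < delta implies |(-5w - 3) − 2| < eps.
Since (-5w - 3) − 2 = -5(w + 1), we have |(-5w - 3) − 2| = 5|w + 1|.
Thus it suffices that |w + 1| < eps/5.
Take delta = eps/5. If 0 < |w + 1| < delta then |(-5w - 3) − 2| = 5|w + 1| < 5·(eps/5) = eps.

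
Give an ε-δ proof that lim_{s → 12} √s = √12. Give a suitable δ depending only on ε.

δ = min(12, √12·ε)

Let ε > 0 be given. We want δ > 0 such that 0 < |s − 12| < δ implies |√s − √12| < ε.
Multiplying by the conjugate, |√s − √12| = |s − 12|/(√s + √12).
Restrict δ ≤ 12 so that |s − 12| < 12 forces s > 0, and then √s + √12 > √12.
Hence |√s − √12| < |s − 12|/√12, which is < ε once |s − 12| < √12·ε.
Take δ = min(12, √12·ε). If 0 < |s − 12| < δ then s > 0 and |√s − √12| < |s − 12|/√12 < ε.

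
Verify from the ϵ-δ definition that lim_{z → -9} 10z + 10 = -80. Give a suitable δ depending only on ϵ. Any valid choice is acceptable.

Let ϵ > 0 be given. We need δ > 0 so that 0 < |z + 9| < δ implies |(10z + 10) + 80| < ϵ.
Since (10z + 10) + 80 = 10(z + 9), we have |(10z + 10) + 80| = 10|z + 9|.
So 10|z + 9| < ϵ exactly when |z + 9| < ϵ/10.
Choosing δ = ϵ/10 gives |(10z + 10) + 80| = 10|z + 9| < ϵ whenever |z + 9| < δ.

δ = ϵ/10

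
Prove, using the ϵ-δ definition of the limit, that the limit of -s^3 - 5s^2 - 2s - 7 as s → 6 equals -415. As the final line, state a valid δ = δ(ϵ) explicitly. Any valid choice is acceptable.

Let ϵ > 0 be given. We want δ > 0 such that 0 < |s − 6| < δ implies |(-s^3 - 5s^2 - 2s - 7) + 415| < ϵ.
(-s^3 - 5s^2 - 2s - 7) + 415 = -s^3 - 5s^2 - 2s + 408 = (s − 6)(-s^2 - 11s - 68).
So |(-s^3 - 5s^2 - 2s - 7) + 415| = |s − 6|·|-s^2 - 11s - 68|.
Require δ ≤ 1. Then |s − 6| < 1 gives |s| < 7, and by the triangle inequality |-s^2 - 11s - 68| ≤ 7^2 + 11·7 + 68 = 194.
Hence |(-s^3 - 5s^2 - 2s - 7) + 415| ≤ 194|s − 6| < ϵ provided |s − 6| < ϵ/194.
Take δ = min(1, ϵ/194). Then 0 < |s − 6| < δ gives both |s − 6| < 1 and |s − 6| < ϵ/194, so |(-s^3 - 5s^2 - 2s - 7) + 415| < ϵ.

δ = min(1, ϵ/194)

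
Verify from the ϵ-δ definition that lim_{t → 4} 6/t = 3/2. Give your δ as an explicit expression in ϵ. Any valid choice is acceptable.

δ = min(2, (4/3)ϵ)

Let ϵ > 0 be given. We seek δ > 0 such that 0 < |t − 4| < δ implies |6/t − (3/2)| < ϵ.
|6/t − (3/2)| = 6·|4 − t|/(4·|t|) = 6|t − 4|/(4|t|).
Restrict δ ≤ 2. Then |t − 4| < 2 gives |t| > 2, so 4|t| > 8.
Then |6/t − (3/2)| < 6|t − 4|/8, which is < ϵ when |t − 4| < (4/3)ϵ.
Take δ = min(2, (4/3)ϵ). Then 0 < |t − 4| < δ gives both |t − 4| < 2 and |t − 4| < (4/3)ϵ, so |6/t − (3/2)| < ϵ.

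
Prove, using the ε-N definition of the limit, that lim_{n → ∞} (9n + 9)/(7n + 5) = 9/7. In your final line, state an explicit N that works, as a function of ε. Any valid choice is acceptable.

Fix ε > 0. For n ≥ 1, |(9n + 9)/(7n + 5) − (9/7)| = |18|/(7(7n + 5)) = 18/(7(7n + 5)).
Since 7n + 5 ≥ 7n for n ≥ 1, this is ≤ 18/(7·7n) = (18/49)/n.
So |(9n + 9)/(7n + 5) − (9/7)| < ε whenever n > (18/49)/ε.
Take N = (18/49)/ε. If n > N then |(9n + 9)/(7n + 5) − (9/7)| ≤ (18/49)/n < ε.

N = (18/49)/ε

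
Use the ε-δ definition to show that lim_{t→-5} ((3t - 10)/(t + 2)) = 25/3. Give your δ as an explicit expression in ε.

δ = min(3/2, (9/32)ε)

Fix ε > 0. We want δ > 0 with 0 < |t + 5| < δ ⇒ |(3t - 10)/(t + 2) − (25/3)| < ε.
Combining over a common denominator, (3t - 10)/(t + 2) − (25/3) = [(3t - 10)·(-3) − (-25)·(t + 2)] / [(-3)·(t + 2)] = 16(t + 5) / ((-3)(t + 2)).
So |(3t - 10)/(t + 2) − (25/3)| = 16|t + 5| / (3·|t + 2|).
Require δ ≤ 3/2, so |t + 2| ≥ |-3| − |t + 5| > 3 − 3/2 = 3/2.
Hence |(3t - 10)/(t + 2) − (25/3)| < 16|t + 5|/(3·(3/2)) = (32/9)|t + 5|, which is < ε once |t + 5| < (9/32)ε.
Take δ = min(3/2, (9/32)ε). Then 0 < |t + 5| < δ forces both bounds, so |(3t - 10)/(t + 2) − (25/3)| < ε.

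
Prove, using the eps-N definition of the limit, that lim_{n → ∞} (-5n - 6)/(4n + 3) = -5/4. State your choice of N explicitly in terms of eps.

N = (9/16)/eps

Suppose eps > 0. For n ≥ 1, |(-5n - 6)/(4n + 3) + 5/4| = |-9|/(4(4n + 3)) = 9/(4(4n + 3)).
Since 4n + 3 ≥ 4n for n ≥ 1, this is ≤ 9/(4·4n) = (9/16)/n.
So |(-5n - 6)/(4n + 3) + 5/4| < eps whenever n > (9/16)/eps.
Take N = (9/16)/eps. If n > N then |(-5n - 6)/(4n + 3) + 5/4| ≤ (9/16)/n < eps.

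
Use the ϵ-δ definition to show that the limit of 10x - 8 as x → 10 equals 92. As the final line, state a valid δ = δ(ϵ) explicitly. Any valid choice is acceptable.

Suppose ϵ > 0. We need δ > 0 so that 0 < |x − 10| < δ implies |(10x - 8) − 92| < ϵ.
|(10x - 8) − 92| = |10x - 100| = 10|x − 10|.
So 10|x − 10| < ϵ exactly when |x − 10| < ϵ/10.
Take δ = ϵ/10. If 0 < |x − 10| < δ then |(10x - 8) − 92| = 10|x − 10| < 10·(ϵ/10) = ϵ.

δ = ϵ/10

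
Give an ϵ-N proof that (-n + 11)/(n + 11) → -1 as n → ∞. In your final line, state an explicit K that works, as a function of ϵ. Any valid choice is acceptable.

Fix ϵ > 0. For n ≥ 1, |(-n + 11)/(n + 11) + 1| = |22|/((n + 11)) = 22/((n + 11)).
Since n + 11 ≥ n for n ≥ 1, this is ≤ 22/(n) = 22/n.
So |(-n + 11)/(n + 11) + 1| < ϵ whenever n > 22/ϵ.
Take K = 22/ϵ. If n > K then |(-n + 11)/(n + 11) + 1| ≤ 22/n < ϵ.

K = 22/ϵ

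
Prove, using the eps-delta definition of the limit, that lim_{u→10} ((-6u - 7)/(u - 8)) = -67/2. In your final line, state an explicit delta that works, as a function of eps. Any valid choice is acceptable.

Let eps > 0 be given. We want delta > 0 with 0 < |u − 10| < delta ⇒ |(-6u - 7)/(u - 8) + 67/2| < eps.
Combining over a common denominator, (-6u - 7)/(u - 8) + 67/2 = [(-6u - 7)·2 − (-67)·(u - 8)] / [2·(u - 8)] = 55(u − 10) / (2(u - 8)).
So |(-6u - 7)/(u - 8) + 67/2| = 55|u − 10| / (2·|u − 8|).
Restrict delta ≤ 1. Then |u − 10| < 1 gives |u − 8| = |(u − 10) + 2| ≥ 2 − 1 = 1.
Hence |(-6u - 7)/(u - 8) + 67/2| < 55|u − 10|/(2·1) = (55/2)|u − 10|, which is < eps once |u − 10| < (2/55)eps.
Take delta = min(1, (2/55)eps). Then 0 < |u − 10| < delta forces both bounds, so |(-6u - 7)/(u - 8) + 67/2| < eps.

delta = min(1, (2/55)eps)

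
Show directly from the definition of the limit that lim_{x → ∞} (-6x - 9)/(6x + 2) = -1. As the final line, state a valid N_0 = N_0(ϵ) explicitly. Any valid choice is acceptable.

Let ϵ > 0 be given. We seek N_0 > 0 such that x > N_0 implies |(-6x - 9)/(6x + 2) + 1| < ϵ.
(-6x - 9)/(6x + 2) + 1 = (6(-6x - 9) − (-6)(6x + 2)) / (6(6x + 2)) = -42/(6(6x + 2)).
For x > 0 we have 6x + 2 > 6x, so |(-6x - 9)/(6x + 2) + 1| = 42/(6(6x + 2)) < 42/(6·6x) = (7/6)/x.
Thus |(-6x - 9)/(6x + 2) + 1| < ϵ whenever x > (7/6)/ϵ.
Take N_0 = (7/6)/ϵ. If x > N_0 then |(-6x - 9)/(6x + 2) + 1| < (7/6)/x < ϵ.

N_0 = (7/6)/ϵ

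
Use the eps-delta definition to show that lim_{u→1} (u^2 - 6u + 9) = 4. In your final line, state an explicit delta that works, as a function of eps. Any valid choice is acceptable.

delta = min(1, eps/7)

Fix eps > 0. We want delta > 0 such that 0 < |u − 1| < delta implies |(u^2 - 6u + 9) − 4| < eps.
(u^2 - 6u + 9) − 4 = u^2 - 6u + 5 = (u − 1)(u - 5).
So |(u^2 - 6u + 9) − 4| = |u − 1|·|u - 5|.
Require delta ≤ 1. Then |u − 1| < 1 gives |u| < 2, and by the triangle inequality |u - 5| ≤ 2 + 5 = 7.
Hence |(u^2 - 6u + 9) − 4| ≤ 7|u − 1| < eps provided |u − 1| < eps/7.
Choosing delta = min(1, eps/7) ensures both conditions, hence |(u^2 - 6u + 9) − 4| < eps.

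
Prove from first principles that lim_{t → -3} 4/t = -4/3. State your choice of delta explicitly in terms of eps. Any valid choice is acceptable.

Let eps > 0. We seek delta > 0 such that 0 < |t + 3| < delta implies |4/t + 4/3| < eps.
|4/t + 4/3| = 4·|-3 − t|/(3·|t|) = 4|t + 3|/(3|t|).
Restrict delta ≤ 3/2. Then |t + 3| < 3/2 gives |t| > 3/2, so 3|t| > 9/2.
Then |4/t + 4/3| < 4|t + 3|/(9/2), which is < eps when |t + 3| < (9/8)eps.
Take delta = min(3/2, (9/8)eps). Then 0 < |t + 3| < delta gives both |t + 3| < 3/2 and |t + 3| < (9/8)eps, so |4/t + 4/3| < eps.

delta = min(3/2, (9/8)eps)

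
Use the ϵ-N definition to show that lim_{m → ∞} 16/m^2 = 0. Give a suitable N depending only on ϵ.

N = (16/ϵ)^{1/2}

Fix ϵ > 0. For m ≥ 1, |16/m^2 − 0| = 16/m^2.
16/m^2 < ϵ ⇔ m^2 > 16/ϵ ⇔ m > (16/ϵ)^{1/2}.
Take N = (16/ϵ)^{1/2}. Then m > N implies 16/m^2 < ϵ.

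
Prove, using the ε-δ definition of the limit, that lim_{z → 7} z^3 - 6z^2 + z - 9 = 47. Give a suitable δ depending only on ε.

Let ε > 0 be given. We want δ > 0 such that 0 < |z − 7| < δ implies |(z^3 - 6z^2 + z - 9) − 47| < ε.
(z^3 - 6z^2 + z - 9) − 47 = z^3 - 6z^2 + z - 56 = (z − 7)(z^2 + z + 8).
So |(z^3 - 6z^2 + z - 9) − 47| = |z − 7|·|z^2 + z + 8|.
Require δ ≤ 1. Then |z − 7| < 1 gives |z| < 8, and by the triangle inequality |z^2 + z + 8| ≤ 8^2 + 8 + 8 = 80.
Hence |(z^3 - 6z^2 + z - 9) − 47| ≤ 80|z − 7| < ε provided |z − 7| < ε/80.
Choosing δ = min(1, ε/80) ensures both conditions, hence |(z^3 - 6z^2 + z - 9) − 47| < ε.

δ = min(1, ε/80)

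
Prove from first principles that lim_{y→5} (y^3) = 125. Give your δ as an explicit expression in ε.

δ = min(2, ε/109)

Suppose ε > 0. We seek δ > 0 with 0 < |y − 5| < δ ⇒ |y^3 − 125| < ε.
Factor: y^3 − 125 = (y − 5)(y^2 + 5y + 25), so |y^3 − 125| = |y − 5|·|y^2 + 5y + 25|.
Restrict δ ≤ 2. Then |y − 5| < 2 gives |y| < 7, so by the triangle inequality |y^2 + 5y + 25| ≤ 7^2 + 5·7 + 25 = 109.
Hence |y^3 − 125| ≤ 109|y − 5|, which is < ε once |y − 5| < ε/109.
Take δ = min(2, ε/109). If 0 < |y − 5| < δ then both bounds hold and |y^3 − 125| ≤ 109|y − 5| < 109·(ε/109) = ε.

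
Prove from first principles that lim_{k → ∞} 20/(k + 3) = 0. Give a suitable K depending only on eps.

Suppose eps > 0. For k ≥ 1, |20/(k + 3) − 0| = 20/(k + 3) ≤ 20/k.
We need 20/k < eps, i.e. k > 20/eps.
Take K = 20/eps. If k > K then |20/(k + 3)| ≤ 20/k < eps.

K = 20/eps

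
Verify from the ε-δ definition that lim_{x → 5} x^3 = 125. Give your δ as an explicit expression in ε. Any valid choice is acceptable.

Fix ε > 0. We seek δ > 0 with 0 < |x − 5| < δ ⇒ |x^3 − 125| < ε.
Factor: x^3 − 125 = (x − 5)(x^2 + 5x + 25), so |x^3 − 125| = |x − 5|·|x^2 + 5x + 25|.
Restrict δ ≤ 1. Then |x − 5| < 1 gives |x| < 6, so by the triangle inequality |x^2 + 5x + 25| ≤ 6^2 + 5·6 + 25 = 91.
Hence |x^3 − 125| ≤ 91|x − 5|, which is < ε once |x − 5| < ε/91.
Take δ = min(1, ε/91). If 0 < |x − 5| < δ then both bounds hold and |x^3 − 125| ≤ 91|x − 5| < 91·(ε/91) = ε.

δ = min(1, ε/91)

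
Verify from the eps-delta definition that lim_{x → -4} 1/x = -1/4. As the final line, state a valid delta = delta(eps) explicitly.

delta = min(2, 8eps)

Fix eps > 0. We seek delta > 0 such that 0 < |x + 4| < delta implies |1/x + 1/4| < eps.
|1/x + 1/4| = |-4 − x|/(4·|x|) = |x + 4|/(4|x|).
Require delta ≤ 2 so that |x| > 4 − 2 = 2, hence 4|x| > 8.
Then |1/x + 1/4| < |x + 4|/8, which is < eps when |x + 4| < 8eps.
Take delta = min(2, 8eps). Then 0 < |x + 4| < delta gives both |x + 4| < 2 and |x + 4| < 8eps, so |1/x + 1/4| < eps.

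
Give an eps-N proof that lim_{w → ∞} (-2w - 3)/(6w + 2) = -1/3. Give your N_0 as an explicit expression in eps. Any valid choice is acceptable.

N_0 = (7/18)/eps

Let eps > 0. We seek N_0 > 0 such that w > N_0 implies |(-2w - 3)/(6w + 2) + 1/3| < eps.
(-2w - 3)/(6w + 2) + 1/3 = (6(-2w - 3) − (-2)(6w + 2)) / (6(6w + 2)) = -14/(6(6w + 2)).
For w > 0 we have 6w + 2 > 6w, so |(-2w - 3)/(6w + 2) + 1/3| = 14/(6(6w + 2)) < 14/(6·6w) = (7/18)/w.
Thus |(-2w - 3)/(6w + 2) + 1/3| < eps whenever w > (7/18)/eps.
Take N_0 = (7/18)/eps. If w > N_0 then |(-2w - 3)/(6w + 2) + 1/3| < (7/18)/w < eps.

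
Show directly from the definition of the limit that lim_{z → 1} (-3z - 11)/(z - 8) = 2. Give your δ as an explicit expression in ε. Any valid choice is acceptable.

δ = min(7/2, (7/10)ε)

Let ε > 0 be given. We want δ > 0 with 0 < |z − 1| < δ ⇒ |(-3z - 11)/(z - 8) − 2| < ε.
Combining over a common denominator, (-3z - 11)/(z - 8) − 2 = [(-3z - 11)·(-7) − (-14)·(z - 8)] / [(-7)·(z - 8)] = 35(z − 1) / ((-7)(z - 8)).
So |(-3z - 11)/(z - 8) − 2| = 35|z − 1| / (7·|z − 8|).
Restrict δ ≤ 7/2. Then |z − 1| < 7/2 gives |z − 8| = |(z − 1) + (-7)| ≥ 7 − 7/2 = 7/2.
Hence |(-3z - 11)/(z - 8) − 2| < 35|z − 1|/(7·(7/2)) = (10/7)|z − 1|, which is < ε once |z − 1| < (7/10)ε.
Take δ = min(7/2, (7/10)ε). Then 0 < |z − 1| < δ forces both bounds, so |(-3z - 11)/(z - 8) − 2| < ε.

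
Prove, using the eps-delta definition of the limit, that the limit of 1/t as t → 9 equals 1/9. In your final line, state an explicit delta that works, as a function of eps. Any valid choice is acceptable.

delta = min(9/2, (81/2)eps)

Fix eps > 0. We seek delta > 0 such that 0 < |t − 9| < delta implies |1/t − (1/9)| < eps.
|1/t − (1/9)| = |9 − t|/(9·|t|) = |t − 9|/(9|t|).
Require delta ≤ 9/2 so that |t| > 9 − 9/2 = 9/2, hence 9|t| > 81/2.
Then |1/t − (1/9)| < |t − 9|/(81/2), which is < eps when |t − 9| < (81/2)eps.
Take delta = min(9/2, (81/2)eps). Then 0 < |t − 9| < delta gives both |t − 9| < 9/2 and |t − 9| < (81/2)eps, so |1/t − (1/9)| < eps.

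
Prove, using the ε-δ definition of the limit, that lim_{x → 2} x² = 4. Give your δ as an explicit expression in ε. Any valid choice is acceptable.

δ = min(1, ε/5)

Fix ε > 0. We seek δ > 0 with 0 < |x − 2| < δ ⇒ |x² − 4| < ε.
Factor: x² − 4 = (x − 2)(x + 2), so |x² − 4| = |x − 2|·|x + 2|.
Restrict δ ≤ 1. Then |x − 2| < 1 gives |x| < 3, so by the triangle inequality |x + 2| ≤ 3 + 2 = 5.
Hence |x² − 4| ≤ 5|x − 2|, which is < ε once |x − 2| < ε/5.
Take δ = min(1, ε/5). If 0 < |x − 2| < δ then both bounds hold and |x² − 4| ≤ 5|x − 2| < 5·(ε/5) = ε.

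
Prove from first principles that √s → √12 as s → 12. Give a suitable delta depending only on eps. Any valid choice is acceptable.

Suppose eps > 0. We want delta > 0 such that 0 < |s − 12| < delta implies |√s − √12| < eps.
Multiplying by the conjugate, |√s − √12| = |s − 12|/(√s + √12).
Restrict delta ≤ 12 so that |s − 12| < 12 forces s > 0, and then √s + √12 > √12.
Hence |√s − √12| < |s − 12|/√12, which is < eps once |s − 12| < √12·eps.
Take delta = min(12, √12·eps). If 0 < |s − 12| < delta then s > 0 and |√s − √12| < |s − 12|/√12 < eps.

delta = min(12, √12·eps)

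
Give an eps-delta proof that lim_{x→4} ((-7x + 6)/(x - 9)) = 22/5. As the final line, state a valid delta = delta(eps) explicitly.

delta = min(5/2, (25/114)eps)

Let eps > 0. We want delta > 0 with 0 < |x − 4| < delta ⇒ |(-7x + 6)/(x - 9) − (22/5)| < eps.
Combining over a common denominator, (-7x + 6)/(x - 9) − (22/5) = [(-7x + 6)·(-5) − (-22)·(x - 9)] / [(-5)·(x - 9)] = 57(x − 4) / ((-5)(x - 9)).
So |(-7x + 6)/(x - 9) − (22/5)| = 57|x − 4| / (5·|x − 9|).
Restrict delta ≤ 5/2. Then |x − 4| < 5/2 gives |x − 9| = |(x − 4) + (-5)| ≥ 5 − 5/2 = 5/2.
Hence |(-7x + 6)/(x - 9) − (22/5)| < 57|x − 4|/(5·(5/2)) = (114/25)|x − 4|, which is < eps once |x − 4| < (25/114)eps.
Take delta = min(5/2, (25/114)eps). Then 0 < |x − 4| < delta forces both bounds, so |(-7x + 6)/(x - 9) − (22/5)| < eps.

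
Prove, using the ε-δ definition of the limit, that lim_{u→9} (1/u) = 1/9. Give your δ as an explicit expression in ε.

δ = min(9/2, (81/2)ε)

Fix ε > 0. We seek δ > 0 such that 0 < |u − 9| < δ implies |1/u − (1/9)| < ε.
|1/u − (1/9)| = |9 − u|/(9·|u|) = |u − 9|/(9|u|).
Restrict δ ≤ 9/2. Then |u − 9| < 9/2 gives |u| > 9/2, so 9|u| > 81/2.
Then |1/u − (1/9)| < |u − 9|/(81/2), which is < ε when |u − 9| < (81/2)ε.
Take δ = min(9/2, (81/2)ε). Then 0 < |u − 9| < δ gives both |u − 9| < 9/2 and |u − 9| < (81/2)ε, so |1/u − (1/9)| < ε.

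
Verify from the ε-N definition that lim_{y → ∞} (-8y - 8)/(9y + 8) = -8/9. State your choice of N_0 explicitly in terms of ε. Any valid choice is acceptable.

N_0 = (8/81)/ε

Let ε > 0. We seek N_0 > 0 such that y > N_0 implies |(-8y - 8)/(9y + 8) + 8/9| < ε.
(-8y - 8)/(9y + 8) + 8/9 = (9(-8y - 8) − (-8)(9y + 8)) / (9(9y + 8)) = -8/(9(9y + 8)).
For y > 0 we have 9y + 8 > 9y, so |(-8y - 8)/(9y + 8) + 8/9| = 8/(9(9y + 8)) < 8/(9·9y) = (8/81)/y.
Thus |(-8y - 8)/(9y + 8) + 8/9| < ε whenever y > (8/81)/ε.
Take N_0 = (8/81)/ε. If y > N_0 then |(-8y - 8)/(9y + 8) + 8/9| < (8/81)/y < ε.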